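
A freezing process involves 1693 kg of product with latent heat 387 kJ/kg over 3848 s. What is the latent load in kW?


Q_lat = m * h_fg / t
Q_lat = 1693 * 387 / 3848
Q_lat = 170.27 kW

170.27


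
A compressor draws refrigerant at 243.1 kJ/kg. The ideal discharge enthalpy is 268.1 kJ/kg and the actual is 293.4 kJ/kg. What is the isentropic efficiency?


dh_ideal = 268.1 - 243.1 = 25.0 kJ/kg
dh_actual = 293.4 - 243.1 = 50.3 kJ/kg
eta_s = dh_ideal / dh_actual = 25.0 / 50.3
eta_s = 0.497

0.497


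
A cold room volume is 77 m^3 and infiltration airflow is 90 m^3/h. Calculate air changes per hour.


ACH = flow / volume
ACH = 90 / 77
ACH = 1.169

1.169


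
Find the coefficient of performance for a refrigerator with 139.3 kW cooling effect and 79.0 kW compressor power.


COP = Q_evap / W
COP = 139.3 / 79.0
COP = 1.763

1.763


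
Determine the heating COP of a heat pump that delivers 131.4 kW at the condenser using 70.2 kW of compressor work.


COP_hp = Q_cond / W
COP_hp = 131.4 / 70.2
COP_hp = 1.872

1.872


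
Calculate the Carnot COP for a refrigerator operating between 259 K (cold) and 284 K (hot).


dT = 284 - 259 = 25 K
COP_carnot = T_cold / dT = 259 / 25
COP_carnot = 10.36

10.36


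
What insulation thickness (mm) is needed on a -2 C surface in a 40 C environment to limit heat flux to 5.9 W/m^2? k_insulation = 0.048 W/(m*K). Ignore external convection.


dT = 40 - (-2) = 42 K
thickness = k * dT / q_max * 1000
thickness = 0.048 * 42 / 5.9 * 1000
thickness = 341.7 mm

341.7


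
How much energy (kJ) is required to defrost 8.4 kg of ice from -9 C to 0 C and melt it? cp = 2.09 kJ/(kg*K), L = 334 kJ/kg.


Sensible heat = cp * dT = 2.09 * 9 = 18.81 kJ/kg
Total per kg = 18.81 + 334 = 352.81 kJ/kg
Q = m * total = 8.4 * 352.81
Q = 2963.6 kJ

2963.6


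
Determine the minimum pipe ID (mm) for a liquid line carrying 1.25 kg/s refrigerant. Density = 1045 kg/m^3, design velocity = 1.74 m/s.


A = m_dot / (rho * v) = 1.25 / (1045 * 1.74) = 0.0006874553154 m^2
d = sqrt(4*A/pi) * 1000
d = 29.6 mm

29.6


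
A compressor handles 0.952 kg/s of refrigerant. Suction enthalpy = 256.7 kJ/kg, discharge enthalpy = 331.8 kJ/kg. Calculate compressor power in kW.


dh = 331.8 - 256.7 = 75.1 kJ/kg
W = m_dot * dh = 0.952 * 75.1 = 71.5 kW

71.5


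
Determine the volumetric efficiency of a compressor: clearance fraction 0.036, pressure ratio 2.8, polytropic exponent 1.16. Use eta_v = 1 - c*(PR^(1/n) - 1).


PR^(1/n) = 2.8^(1/1.16) = 2.4292995
eta_v = 1 - 0.036 * (2.4292995 - 1)
eta_v = 0.9485

0.9485


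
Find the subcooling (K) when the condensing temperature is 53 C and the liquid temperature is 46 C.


Subcooling = T_cond - T_liquid
Subcooling = 53 - 46
Subcooling = 7 K

7


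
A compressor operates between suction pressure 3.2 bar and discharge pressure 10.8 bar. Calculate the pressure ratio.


PR = P_high / P_low
PR = 10.8 / 3.2
PR = 3.375

3.375


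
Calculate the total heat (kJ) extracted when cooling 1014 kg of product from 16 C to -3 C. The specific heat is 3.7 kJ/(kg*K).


dT = 16 - (-3) = 19 K
Q = m * cp * dT = 1014 * 3.7 * 19
Q = 71284 kJ

71284


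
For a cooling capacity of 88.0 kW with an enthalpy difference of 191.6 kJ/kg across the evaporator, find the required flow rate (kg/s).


m_dot = Q / dh
m_dot = 88.0 / 191.6
m_dot = 0.4593 kg/s

0.4593


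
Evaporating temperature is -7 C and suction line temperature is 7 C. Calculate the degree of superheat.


Superheat = T_suction - T_evap
Superheat = 7 - (-7)
Superheat = 14 K

14


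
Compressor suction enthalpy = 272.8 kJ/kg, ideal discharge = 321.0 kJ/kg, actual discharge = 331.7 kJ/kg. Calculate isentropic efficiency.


dh_ideal = 321.0 - 272.8 = 48.2 kJ/kg
dh_actual = 331.7 - 272.8 = 58.9 kJ/kg
eta_s = dh_ideal / dh_actual = 48.2 / 58.9
eta_s = 0.8183

0.8183


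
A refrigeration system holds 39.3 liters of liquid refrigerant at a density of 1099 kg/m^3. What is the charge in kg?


Charge = V * rho / 1000
Charge = 39.3 * 1099 / 1000
Charge = 43.19 kg

43.19


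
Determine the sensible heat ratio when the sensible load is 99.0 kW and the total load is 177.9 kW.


SHR = Q_sensible / Q_total
SHR = 99.0 / 177.9
SHR = 0.556

0.556


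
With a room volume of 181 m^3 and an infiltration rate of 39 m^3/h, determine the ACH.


ACH = flow / volume
ACH = 39 / 181
ACH = 0.215

0.215


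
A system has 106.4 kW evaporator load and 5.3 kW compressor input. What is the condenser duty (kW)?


Q_cond = Q_evap + W
Q_cond = 106.4 + 5.3
Q_cond = 111.7 kW

111.7


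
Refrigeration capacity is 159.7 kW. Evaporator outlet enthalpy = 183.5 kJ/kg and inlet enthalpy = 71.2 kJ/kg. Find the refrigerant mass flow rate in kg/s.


dh = 183.5 - 71.2 = 112.3 kJ/kg
m_dot = Q / dh = 159.7 / 112.3 = 1.4221 kg/s

1.4221


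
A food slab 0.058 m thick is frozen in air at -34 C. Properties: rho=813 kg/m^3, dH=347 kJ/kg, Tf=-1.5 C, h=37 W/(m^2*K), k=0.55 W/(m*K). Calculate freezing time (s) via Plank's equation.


dT = -1.5 - (-34) = 32.5 K
term1 = a/(2h) = 0.058/(2*37) = 0.0007837837838
term2 = a^2/(8k) = 0.058^2/(8*0.55) = 0.0007645454545
t = rho*dH*1000/dT * (term1 + term2)
t = 813*347*1000/32.5 * (0.0007837837838 + 0.0007645454545)
t = 13440 s

13440


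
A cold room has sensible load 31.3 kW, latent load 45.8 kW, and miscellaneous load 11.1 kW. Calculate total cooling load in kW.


Q_total = Q_s + Q_l + Q_misc
Q_total = 31.3 + 45.8 + 11.1
Q_total = 88.2 kW

88.2


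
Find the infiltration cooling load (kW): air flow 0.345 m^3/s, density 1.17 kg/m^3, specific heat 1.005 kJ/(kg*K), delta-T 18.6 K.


Q = V_dot * rho * cp * dT
Q = 0.345 * 1.17 * 1.005 * 18.6
Q = 7.545 kW

7.545


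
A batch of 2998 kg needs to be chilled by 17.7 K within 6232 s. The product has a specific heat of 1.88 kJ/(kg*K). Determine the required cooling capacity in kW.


Q = m * cp * dT / t
Q = 2998 * 1.88 * 17.7 / 6232
Q = 16.008 kW

16.008


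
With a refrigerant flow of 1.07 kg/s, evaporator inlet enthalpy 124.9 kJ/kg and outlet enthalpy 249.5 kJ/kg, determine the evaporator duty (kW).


dh = 249.5 - 124.9 = 124.6 kJ/kg
Q_evap = m_dot * dh = 1.07 * 124.6
Q_evap = 133.32 kW

133.32


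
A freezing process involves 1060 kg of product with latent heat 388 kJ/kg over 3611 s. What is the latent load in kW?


Q_lat = m * h_fg / t
Q_lat = 1060 * 388 / 3611
Q_lat = 113.9 kW

113.9


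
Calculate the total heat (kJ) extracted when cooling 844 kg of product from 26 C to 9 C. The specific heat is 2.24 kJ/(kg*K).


dT = 26 - (9) = 17 K
Q = m * cp * dT = 844 * 2.24 * 17
Q = 32140 kJ

32140


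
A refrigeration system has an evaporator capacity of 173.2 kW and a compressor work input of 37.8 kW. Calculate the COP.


COP = Q_evap / W
COP = 173.2 / 37.8
COP = 4.582

4.582


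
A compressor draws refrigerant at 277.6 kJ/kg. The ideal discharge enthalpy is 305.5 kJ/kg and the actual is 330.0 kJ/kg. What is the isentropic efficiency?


dh_ideal = 305.5 - 277.6 = 27.9 kJ/kg
dh_actual = 330.0 - 277.6 = 52.4 kJ/kg
eta_s = dh_ideal / dh_actual = 27.9 / 52.4
eta_s = 0.5324

0.5324


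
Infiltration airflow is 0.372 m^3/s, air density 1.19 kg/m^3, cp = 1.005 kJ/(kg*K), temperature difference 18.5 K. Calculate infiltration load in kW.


Q = V_dot * rho * cp * dT
Q = 0.372 * 1.19 * 1.005 * 18.5
Q = 8.231 kW

8.231


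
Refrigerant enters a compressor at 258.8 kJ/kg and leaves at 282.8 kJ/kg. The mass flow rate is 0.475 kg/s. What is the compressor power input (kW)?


dh = 282.8 - 258.8 = 24.0 kJ/kg
W = m_dot * dh = 0.475 * 24.0 = 11.4 kW

11.4


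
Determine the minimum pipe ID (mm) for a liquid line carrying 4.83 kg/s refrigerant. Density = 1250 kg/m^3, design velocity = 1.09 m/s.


A = m_dot / (rho * v) = 4.83 / (1250 * 1.09) = 0.003544954128 m^2
d = sqrt(4*A/pi) * 1000
d = 67.2 mm

67.2


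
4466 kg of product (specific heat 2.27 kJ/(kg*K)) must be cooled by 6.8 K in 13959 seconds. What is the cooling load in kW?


Q = m * cp * dT / t
Q = 4466 * 2.27 * 6.8 / 13959
Q = 4.939 kW

4.939


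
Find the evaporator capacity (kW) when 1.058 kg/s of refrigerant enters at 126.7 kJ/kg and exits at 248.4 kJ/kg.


dh = 248.4 - 126.7 = 121.7 kJ/kg
Q_evap = m_dot * dh = 1.058 * 121.7
Q_evap = 128.76 kW

128.76


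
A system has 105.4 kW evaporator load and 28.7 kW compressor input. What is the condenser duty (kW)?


Q_cond = Q_evap + W
Q_cond = 105.4 + 28.7
Q_cond = 134.1 kW

134.1


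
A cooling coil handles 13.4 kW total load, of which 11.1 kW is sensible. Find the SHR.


SHR = Q_sensible / Q_total
SHR = 11.1 / 13.4
SHR = 0.828

0.828


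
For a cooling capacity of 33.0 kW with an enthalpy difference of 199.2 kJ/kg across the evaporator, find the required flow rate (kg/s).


m_dot = Q / dh
m_dot = 33.0 / 199.2
m_dot = 0.1657 kg/s

0.1657


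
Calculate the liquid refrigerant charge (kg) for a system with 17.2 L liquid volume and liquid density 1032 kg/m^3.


Charge = V * rho / 1000
Charge = 17.2 * 1032 / 1000
Charge = 17.75 kg

17.75


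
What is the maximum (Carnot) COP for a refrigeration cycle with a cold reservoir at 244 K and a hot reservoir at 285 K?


dT = 285 - 244 = 41 K
COP_carnot = T_cold / dT = 244 / 41
COP_carnot = 5.951

5.951


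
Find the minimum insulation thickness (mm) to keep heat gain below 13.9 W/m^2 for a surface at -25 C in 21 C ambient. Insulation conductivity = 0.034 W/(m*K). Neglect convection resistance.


dT = 21 - (-25) = 46 K
thickness = k * dT / q_max * 1000
thickness = 0.034 * 46 / 13.9 * 1000
thickness = 112.5 mm

112.5


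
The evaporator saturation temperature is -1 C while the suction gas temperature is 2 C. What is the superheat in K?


Superheat = T_suction - T_evap
Superheat = 2 - (-1)
Superheat = 3 K

3


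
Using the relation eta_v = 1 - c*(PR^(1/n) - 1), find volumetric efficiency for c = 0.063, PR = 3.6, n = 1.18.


PR^(1/n) = 3.6^(1/1.18) = 2.96102993
eta_v = 1 - 0.063 * (2.96102993 - 1)
eta_v = 0.8765

0.8765


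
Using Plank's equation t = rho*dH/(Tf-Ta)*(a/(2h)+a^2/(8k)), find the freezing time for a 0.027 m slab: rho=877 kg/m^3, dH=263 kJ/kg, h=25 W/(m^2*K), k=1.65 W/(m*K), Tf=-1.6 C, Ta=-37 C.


dT = -1.6 - (-37) = 35.4 K
term1 = a/(2h) = 0.027/(2*25) = 0.00054
term2 = a^2/(8k) = 0.027^2/(8*1.65) = 0.00005522727273
t = rho*dH*1000/dT * (term1 + term2)
t = 877*263*1000/35.4 * (0.00054 + 0.00005522727273)
t = 3878 s

3878


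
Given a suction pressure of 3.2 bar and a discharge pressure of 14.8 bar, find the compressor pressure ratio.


PR = P_high / P_low
PR = 14.8 / 3.2
PR = 4.625

4.625


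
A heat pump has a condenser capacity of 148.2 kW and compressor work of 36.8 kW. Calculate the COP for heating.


COP_hp = Q_cond / W
COP_hp = 148.2 / 36.8
COP_hp = 4.027

4.027


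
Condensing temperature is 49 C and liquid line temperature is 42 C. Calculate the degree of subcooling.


Subcooling = T_cond - T_liquid
Subcooling = 49 - 42
Subcooling = 7 K

7


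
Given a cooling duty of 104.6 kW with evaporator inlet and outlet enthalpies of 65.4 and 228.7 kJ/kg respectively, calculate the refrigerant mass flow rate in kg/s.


dh = 228.7 - 65.4 = 163.3 kJ/kg
m_dot = Q / dh = 104.6 / 163.3 = 0.6405 kg/s

0.6405


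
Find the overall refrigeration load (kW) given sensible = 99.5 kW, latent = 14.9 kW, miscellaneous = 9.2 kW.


Q_total = Q_s + Q_l + Q_misc
Q_total = 99.5 + 14.9 + 9.2
Q_total = 123.6 kW

123.6


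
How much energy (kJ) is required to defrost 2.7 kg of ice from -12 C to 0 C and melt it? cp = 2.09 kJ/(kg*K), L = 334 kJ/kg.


Sensible heat = cp * dT = 2.09 * 12 = 25.08 kJ/kg
Total per kg = 25.08 + 334 = 359.08 kJ/kg
Q = m * total = 2.7 * 359.08
Q = 969.5 kJ

969.5


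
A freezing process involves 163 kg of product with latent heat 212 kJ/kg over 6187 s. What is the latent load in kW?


Q_lat = m * h_fg / t
Q_lat = 163 * 212 / 6187
Q_lat = 5.59 kW

5.59


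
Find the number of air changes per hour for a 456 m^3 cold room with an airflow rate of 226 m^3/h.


ACH = flow / volume
ACH = 226 / 456
ACH = 0.496

0.496


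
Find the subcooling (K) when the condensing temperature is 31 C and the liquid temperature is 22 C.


Subcooling = T_cond - T_liquid
Subcooling = 31 - 22
Subcooling = 9 K

9


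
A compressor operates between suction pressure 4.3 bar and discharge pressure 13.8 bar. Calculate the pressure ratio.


PR = P_high / P_low
PR = 13.8 / 4.3
PR = 3.209

3.209


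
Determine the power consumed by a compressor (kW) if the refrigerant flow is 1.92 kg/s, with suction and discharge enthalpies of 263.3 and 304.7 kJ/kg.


dh = 304.7 - 263.3 = 41.4 kJ/kg
W = m_dot * dh = 1.92 * 41.4 = 79.49 kW

79.49


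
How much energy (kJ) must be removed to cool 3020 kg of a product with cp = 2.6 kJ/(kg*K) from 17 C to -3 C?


dT = 17 - (-3) = 20 K
Q = m * cp * dT = 3020 * 2.6 * 20
Q = 157040 kJ

157040


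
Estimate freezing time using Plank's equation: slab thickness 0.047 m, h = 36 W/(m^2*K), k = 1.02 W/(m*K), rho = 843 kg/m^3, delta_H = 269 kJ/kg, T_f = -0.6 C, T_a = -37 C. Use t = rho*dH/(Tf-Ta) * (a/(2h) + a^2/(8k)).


dT = -0.6 - (-37) = 36.4 K
term1 = a/(2h) = 0.047/(2*36) = 0.0006527777778
term2 = a^2/(8k) = 0.047^2/(8*1.02) = 0.0002707107843
t = rho*dH*1000/dT * (term1 + term2)
t = 843*269*1000/36.4 * (0.0006527777778 + 0.0002707107843)
t = 5753 s

5753


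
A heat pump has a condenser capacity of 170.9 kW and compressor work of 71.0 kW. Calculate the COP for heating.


COP_hp = Q_cond / W
COP_hp = 170.9 / 71.0
COP_hp = 2.407

2.407


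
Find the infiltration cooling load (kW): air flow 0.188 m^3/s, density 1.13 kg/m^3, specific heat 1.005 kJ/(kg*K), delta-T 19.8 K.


Q = V_dot * rho * cp * dT
Q = 0.188 * 1.13 * 1.005 * 19.8
Q = 4.227 kW

4.227


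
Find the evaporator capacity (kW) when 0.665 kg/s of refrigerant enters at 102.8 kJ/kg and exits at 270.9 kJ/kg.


dh = 270.9 - 102.8 = 168.1 kJ/kg
Q_evap = m_dot * dh = 0.665 * 168.1
Q_evap = 111.79 kW

111.79


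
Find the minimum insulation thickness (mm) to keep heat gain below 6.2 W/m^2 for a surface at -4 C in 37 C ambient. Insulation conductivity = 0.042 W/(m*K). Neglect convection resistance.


dT = 37 - (-4) = 41 K
thickness = k * dT / q_max * 1000
thickness = 0.042 * 41 / 6.2 * 1000
thickness = 277.7 mm

277.7


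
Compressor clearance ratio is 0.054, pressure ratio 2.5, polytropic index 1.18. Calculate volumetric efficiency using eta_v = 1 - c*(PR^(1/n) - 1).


PR^(1/n) = 2.5^(1/1.18) = 2.17388865
eta_v = 1 - 0.054 * (2.17388865 - 1)
eta_v = 0.9366

0.9366


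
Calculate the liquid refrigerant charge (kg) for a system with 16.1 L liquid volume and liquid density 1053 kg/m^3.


Charge = V * rho / 1000
Charge = 16.1 * 1053 / 1000
Charge = 16.95 kg

16.95


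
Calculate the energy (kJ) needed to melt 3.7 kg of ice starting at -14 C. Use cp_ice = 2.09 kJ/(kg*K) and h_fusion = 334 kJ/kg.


Sensible heat = cp * dT = 2.09 * 14 = 29.26 kJ/kg
Total per kg = 29.26 + 334 = 363.26 kJ/kg
Q = m * total = 3.7 * 363.26
Q = 1344.1 kJ

1344.1


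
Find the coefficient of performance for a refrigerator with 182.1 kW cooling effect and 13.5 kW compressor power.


COP = Q_evap / W
COP = 182.1 / 13.5
COP = 13.489

13.489


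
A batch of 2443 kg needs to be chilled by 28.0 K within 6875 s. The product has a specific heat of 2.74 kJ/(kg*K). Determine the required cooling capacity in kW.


Q = m * cp * dT / t
Q = 2443 * 2.74 * 28.0 / 6875
Q = 27.262 kW

27.262


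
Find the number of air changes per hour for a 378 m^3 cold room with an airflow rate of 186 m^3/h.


ACH = flow / volume
ACH = 186 / 378
ACH = 0.492

0.492


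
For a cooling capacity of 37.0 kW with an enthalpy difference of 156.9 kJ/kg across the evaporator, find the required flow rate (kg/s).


m_dot = Q / dh
m_dot = 37.0 / 156.9
m_dot = 0.2358 kg/s

0.2358


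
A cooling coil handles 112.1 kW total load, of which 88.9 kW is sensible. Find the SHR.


SHR = Q_sensible / Q_total
SHR = 88.9 / 112.1
SHR = 0.793

0.793


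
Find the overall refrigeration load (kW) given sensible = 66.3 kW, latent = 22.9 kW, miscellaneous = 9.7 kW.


Q_total = Q_s + Q_l + Q_misc
Q_total = 66.3 + 22.9 + 9.7
Q_total = 98.9 kW

98.9


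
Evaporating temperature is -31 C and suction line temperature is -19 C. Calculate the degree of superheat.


Superheat = T_suction - T_evap
Superheat = -19 - (-31)
Superheat = 12 K

12


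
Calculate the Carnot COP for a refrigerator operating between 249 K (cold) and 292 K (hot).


dT = 292 - 249 = 43 K
COP_carnot = T_cold / dT = 249 / 43
COP_carnot = 5.791

5.791


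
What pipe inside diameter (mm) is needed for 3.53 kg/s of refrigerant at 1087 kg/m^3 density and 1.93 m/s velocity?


A = m_dot / (rho * v) = 3.53 / (1087 * 1.93) = 0.001682626995 m^2
d = sqrt(4*A/pi) * 1000
d = 46.3 mm

46.3


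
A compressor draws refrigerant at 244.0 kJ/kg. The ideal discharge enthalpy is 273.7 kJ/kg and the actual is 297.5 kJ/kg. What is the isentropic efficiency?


dh_ideal = 273.7 - 244.0 = 29.7 kJ/kg
dh_actual = 297.5 - 244.0 = 53.5 kJ/kg
eta_s = dh_ideal / dh_actual = 29.7 / 53.5
eta_s = 0.5551

0.5551


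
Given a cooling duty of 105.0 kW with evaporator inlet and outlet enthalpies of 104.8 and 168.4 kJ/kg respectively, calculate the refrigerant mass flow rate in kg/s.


dh = 168.4 - 104.8 = 63.6 kJ/kg
m_dot = Q / dh = 105.0 / 63.6 = 1.6509 kg/s

1.6509


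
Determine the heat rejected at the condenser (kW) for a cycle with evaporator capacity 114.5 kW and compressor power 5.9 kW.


Q_cond = Q_evap + W
Q_cond = 114.5 + 5.9
Q_cond = 120.4 kW

120.4


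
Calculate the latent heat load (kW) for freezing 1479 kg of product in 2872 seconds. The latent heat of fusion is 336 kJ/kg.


Q_lat = m * h_fg / t
Q_lat = 1479 * 336 / 2872
Q_lat = 173.03 kW

173.03


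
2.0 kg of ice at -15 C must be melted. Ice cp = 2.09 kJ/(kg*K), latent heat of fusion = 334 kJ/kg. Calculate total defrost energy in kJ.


Sensible heat = cp * dT = 2.09 * 15 = 31.35 kJ/kg
Total per kg = 31.35 + 334 = 365.35 kJ/kg
Q = m * total = 2.0 * 365.35
Q = 730.7 kJ

730.7


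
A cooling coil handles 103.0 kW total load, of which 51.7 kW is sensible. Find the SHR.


SHR = Q_sensible / Q_total
SHR = 51.7 / 103.0
SHR = 0.502

0.502


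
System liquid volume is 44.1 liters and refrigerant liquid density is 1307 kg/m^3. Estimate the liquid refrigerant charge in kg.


Charge = V * rho / 1000
Charge = 44.1 * 1307 / 1000
Charge = 57.64 kg

57.64


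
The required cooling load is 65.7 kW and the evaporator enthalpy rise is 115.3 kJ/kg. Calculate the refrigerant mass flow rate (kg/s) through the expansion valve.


m_dot = Q / dh
m_dot = 65.7 / 115.3
m_dot = 0.5698 kg/s

0.5698


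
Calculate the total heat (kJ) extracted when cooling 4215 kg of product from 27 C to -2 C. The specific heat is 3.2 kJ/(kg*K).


dT = 27 - (-2) = 29 K
Q = m * cp * dT = 4215 * 3.2 * 29
Q = 391152 kJ

391152


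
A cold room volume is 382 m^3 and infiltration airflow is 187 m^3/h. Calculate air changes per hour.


ACH = flow / volume
ACH = 187 / 382
ACH = 0.49

0.49


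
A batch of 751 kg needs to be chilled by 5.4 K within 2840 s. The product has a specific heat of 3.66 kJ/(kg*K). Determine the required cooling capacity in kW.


Q = m * cp * dT / t
Q = 751 * 3.66 * 5.4 / 2840
Q = 5.226 kW

5.226


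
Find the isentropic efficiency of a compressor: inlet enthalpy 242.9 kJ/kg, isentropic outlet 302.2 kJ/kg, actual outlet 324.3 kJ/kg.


dh_ideal = 302.2 - 242.9 = 59.3 kJ/kg
dh_actual = 324.3 - 242.9 = 81.4 kJ/kg
eta_s = dh_ideal / dh_actual = 59.3 / 81.4
eta_s = 0.7285

0.7285


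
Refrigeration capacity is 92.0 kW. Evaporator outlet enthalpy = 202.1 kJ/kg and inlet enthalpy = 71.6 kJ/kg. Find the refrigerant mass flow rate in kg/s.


dh = 202.1 - 71.6 = 130.5 kJ/kg
m_dot = Q / dh = 92.0 / 130.5 = 0.705 kg/s

0.705


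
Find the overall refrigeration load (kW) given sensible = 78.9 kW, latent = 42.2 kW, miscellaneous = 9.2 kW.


Q_total = Q_s + Q_l + Q_misc
Q_total = 78.9 + 42.2 + 9.2
Q_total = 130.3 kW

130.3


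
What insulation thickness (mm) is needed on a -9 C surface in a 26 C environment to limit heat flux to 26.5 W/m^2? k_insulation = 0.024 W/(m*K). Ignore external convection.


dT = 26 - (-9) = 35 K
thickness = k * dT / q_max * 1000
thickness = 0.024 * 35 / 26.5 * 1000
thickness = 31.7 mm

31.7


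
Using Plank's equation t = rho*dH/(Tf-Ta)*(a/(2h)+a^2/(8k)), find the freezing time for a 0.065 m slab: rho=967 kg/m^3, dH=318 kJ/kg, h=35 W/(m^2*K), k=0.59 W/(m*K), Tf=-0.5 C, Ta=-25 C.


dT = -0.5 - (-25) = 24.5 K
term1 = a/(2h) = 0.065/(2*35) = 0.0009285714286
term2 = a^2/(8k) = 0.065^2/(8*0.59) = 0.0008951271186
t = rho*dH*1000/dT * (term1 + term2)
t = 967*318*1000/24.5 * (0.0009285714286 + 0.0008951271186)
t = 22890 s

22890


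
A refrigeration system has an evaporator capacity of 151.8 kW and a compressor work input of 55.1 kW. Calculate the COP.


COP = Q_evap / W
COP = 151.8 / 55.1
COP = 2.755

2.755


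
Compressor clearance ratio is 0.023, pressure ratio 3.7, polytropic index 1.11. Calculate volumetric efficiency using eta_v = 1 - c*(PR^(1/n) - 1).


PR^(1/n) = 3.7^(1/1.11) = 3.25007546
eta_v = 1 - 0.023 * (3.25007546 - 1)
eta_v = 0.9482

0.9482


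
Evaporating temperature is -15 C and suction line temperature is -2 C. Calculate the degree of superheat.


Superheat = T_suction - T_evap
Superheat = -2 - (-15)
Superheat = 13 K

13


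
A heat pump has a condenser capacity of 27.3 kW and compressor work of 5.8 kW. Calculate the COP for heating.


COP_hp = Q_cond / W
COP_hp = 27.3 / 5.8
COP_hp = 4.707

4.707


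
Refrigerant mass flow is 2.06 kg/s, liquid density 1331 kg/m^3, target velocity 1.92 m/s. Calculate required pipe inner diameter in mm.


A = m_dot / (rho * v) = 2.06 / (1331 * 1.92) = 0.0008060981718 m^2
d = sqrt(4*A/pi) * 1000
d = 32.0 mm

32.0


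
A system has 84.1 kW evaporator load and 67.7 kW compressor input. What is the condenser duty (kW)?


Q_cond = Q_evap + W
Q_cond = 84.1 + 67.7
Q_cond = 151.8 kW

151.8


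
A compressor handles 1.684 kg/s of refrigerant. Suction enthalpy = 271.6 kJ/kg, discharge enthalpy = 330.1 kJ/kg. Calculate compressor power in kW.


dh = 330.1 - 271.6 = 58.5 kJ/kg
W = m_dot * dh = 1.684 * 58.5 = 98.51 kW

98.51


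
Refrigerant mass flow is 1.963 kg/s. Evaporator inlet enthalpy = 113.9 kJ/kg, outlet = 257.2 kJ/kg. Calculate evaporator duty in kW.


dh = 257.2 - 113.9 = 143.3 kJ/kg
Q_evap = m_dot * dh = 1.963 * 143.3
Q_evap = 281.3 kW

281.3


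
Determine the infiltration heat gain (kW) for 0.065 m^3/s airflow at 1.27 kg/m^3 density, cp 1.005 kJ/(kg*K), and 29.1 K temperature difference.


Q = V_dot * rho * cp * dT
Q = 0.065 * 1.27 * 1.005 * 29.1
Q = 2.414 kW

2.414


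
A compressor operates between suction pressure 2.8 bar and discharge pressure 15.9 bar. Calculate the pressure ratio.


PR = P_high / P_low
PR = 15.9 / 2.8
PR = 5.679

5.679


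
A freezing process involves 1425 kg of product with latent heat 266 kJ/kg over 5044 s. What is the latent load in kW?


Q_lat = m * h_fg / t
Q_lat = 1425 * 266 / 5044
Q_lat = 75.15 kW

75.15


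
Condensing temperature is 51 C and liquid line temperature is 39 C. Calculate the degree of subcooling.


Subcooling = T_cond - T_liquid
Subcooling = 51 - 39
Subcooling = 12 K

12


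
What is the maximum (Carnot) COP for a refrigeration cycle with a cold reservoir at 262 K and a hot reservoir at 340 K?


dT = 340 - 262 = 78 K
COP_carnot = T_cold / dT = 262 / 78
COP_carnot = 3.359

3.359


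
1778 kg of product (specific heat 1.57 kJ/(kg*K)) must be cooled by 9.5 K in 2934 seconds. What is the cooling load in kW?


Q = m * cp * dT / t
Q = 1778 * 1.57 * 9.5 / 2934
Q = 9.038 kW

9.038


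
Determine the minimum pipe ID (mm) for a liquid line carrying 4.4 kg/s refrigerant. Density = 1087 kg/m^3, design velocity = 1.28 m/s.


A = m_dot / (rho * v) = 4.4 / (1087 * 1.28) = 0.003162373505 m^2
d = sqrt(4*A/pi) * 1000
d = 63.5 mm

63.5


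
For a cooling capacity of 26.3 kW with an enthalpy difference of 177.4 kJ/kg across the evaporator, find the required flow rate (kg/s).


m_dot = Q / dh
m_dot = 26.3 / 177.4
m_dot = 0.1483 kg/s

0.1483


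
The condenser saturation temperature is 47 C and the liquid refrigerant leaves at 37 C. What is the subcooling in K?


Subcooling = T_cond - T_liquid
Subcooling = 47 - 37
Subcooling = 10 K

10


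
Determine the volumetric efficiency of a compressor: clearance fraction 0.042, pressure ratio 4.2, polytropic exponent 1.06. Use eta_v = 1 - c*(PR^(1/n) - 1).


PR^(1/n) = 4.2^(1/1.06) = 3.87231812
eta_v = 1 - 0.042 * (3.87231812 - 1)
eta_v = 0.8794

0.8794


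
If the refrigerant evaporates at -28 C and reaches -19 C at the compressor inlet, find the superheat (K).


Superheat = T_suction - T_evap
Superheat = -19 - (-28)
Superheat = 9 K

9


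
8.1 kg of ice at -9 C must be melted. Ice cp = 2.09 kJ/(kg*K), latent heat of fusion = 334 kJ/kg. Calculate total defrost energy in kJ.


Sensible heat = cp * dT = 2.09 * 9 = 18.81 kJ/kg
Total per kg = 18.81 + 334 = 352.81 kJ/kg
Q = m * total = 8.1 * 352.81
Q = 2857.8 kJ

2857.8


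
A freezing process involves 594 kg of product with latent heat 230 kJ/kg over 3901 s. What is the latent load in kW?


Q_lat = m * h_fg / t
Q_lat = 594 * 230 / 3901
Q_lat = 35.02 kW

35.02


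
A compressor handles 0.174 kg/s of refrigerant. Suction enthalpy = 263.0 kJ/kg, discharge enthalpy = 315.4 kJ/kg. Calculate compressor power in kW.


dh = 315.4 - 263.0 = 52.4 kJ/kg
W = m_dot * dh = 0.174 * 52.4 = 9.12 kW

9.12


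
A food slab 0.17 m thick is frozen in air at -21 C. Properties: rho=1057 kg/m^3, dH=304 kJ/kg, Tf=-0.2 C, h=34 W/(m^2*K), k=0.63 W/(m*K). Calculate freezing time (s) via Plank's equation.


dT = -0.2 - (-21) = 20.8 K
term1 = a/(2h) = 0.17/(2*34) = 0.0025
term2 = a^2/(8k) = 0.17^2/(8*0.63) = 0.005734126984
t = rho*dH*1000/dT * (term1 + term2)
t = 1057*304*1000/20.8 * (0.0025 + 0.005734126984)
t = 127205 s

127205


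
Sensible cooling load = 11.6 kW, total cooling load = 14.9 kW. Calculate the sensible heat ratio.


SHR = Q_sensible / Q_total
SHR = 11.6 / 14.9
SHR = 0.779

0.779


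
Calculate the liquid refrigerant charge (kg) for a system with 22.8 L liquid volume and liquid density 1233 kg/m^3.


Charge = V * rho / 1000
Charge = 22.8 * 1233 / 1000
Charge = 28.11 kg

28.11


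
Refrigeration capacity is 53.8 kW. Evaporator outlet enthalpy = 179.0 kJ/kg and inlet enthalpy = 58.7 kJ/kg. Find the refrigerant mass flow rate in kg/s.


dh = 179.0 - 58.7 = 120.3 kJ/kg
m_dot = Q / dh = 53.8 / 120.3 = 0.4472 kg/s

0.4472


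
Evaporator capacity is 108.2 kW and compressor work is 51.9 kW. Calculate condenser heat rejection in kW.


Q_cond = Q_evap + W
Q_cond = 108.2 + 51.9
Q_cond = 160.1 kW

160.1


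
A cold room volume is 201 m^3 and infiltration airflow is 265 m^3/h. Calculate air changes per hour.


ACH = flow / volume
ACH = 265 / 201
ACH = 1.318

1.318


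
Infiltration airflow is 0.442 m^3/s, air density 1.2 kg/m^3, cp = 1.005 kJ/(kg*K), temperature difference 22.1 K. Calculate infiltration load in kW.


Q = V_dot * rho * cp * dT
Q = 0.442 * 1.2 * 1.005 * 22.1
Q = 11.78 kW

11.78


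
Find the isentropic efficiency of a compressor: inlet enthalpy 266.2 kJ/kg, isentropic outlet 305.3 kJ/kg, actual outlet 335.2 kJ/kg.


dh_ideal = 305.3 - 266.2 = 39.1 kJ/kg
dh_actual = 335.2 - 266.2 = 69.0 kJ/kg
eta_s = dh_ideal / dh_actual = 39.1 / 69.0
eta_s = 0.5667

0.5667


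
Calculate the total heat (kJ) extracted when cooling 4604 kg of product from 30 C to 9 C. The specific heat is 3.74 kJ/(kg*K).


dT = 30 - (9) = 21 K
Q = m * cp * dT = 4604 * 3.74 * 21
Q = 361598 kJ

361598


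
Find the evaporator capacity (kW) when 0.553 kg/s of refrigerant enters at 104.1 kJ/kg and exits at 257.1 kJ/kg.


dh = 257.1 - 104.1 = 153.0 kJ/kg
Q_evap = m_dot * dh = 0.553 * 153.0
Q_evap = 84.61 kW

84.61


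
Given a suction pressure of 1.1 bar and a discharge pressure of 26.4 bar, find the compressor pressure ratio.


PR = P_high / P_low
PR = 26.4 / 1.1
PR = 24.0

24.0


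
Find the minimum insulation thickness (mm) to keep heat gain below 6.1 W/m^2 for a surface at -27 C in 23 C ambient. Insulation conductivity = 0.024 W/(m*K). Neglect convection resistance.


dT = 23 - (-27) = 50 K
thickness = k * dT / q_max * 1000
thickness = 0.024 * 50 / 6.1 * 1000
thickness = 196.7 mm

196.7


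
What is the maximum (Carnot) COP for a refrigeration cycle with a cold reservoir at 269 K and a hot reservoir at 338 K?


dT = 338 - 269 = 69 K
COP_carnot = T_cold / dT = 269 / 69
COP_carnot = 3.899

3.899


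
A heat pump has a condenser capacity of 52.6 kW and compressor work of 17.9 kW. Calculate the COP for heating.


COP_hp = Q_cond / W
COP_hp = 52.6 / 17.9
COP_hp = 2.939

2.939


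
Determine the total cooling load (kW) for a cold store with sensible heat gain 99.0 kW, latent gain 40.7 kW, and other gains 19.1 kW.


Q_total = Q_s + Q_l + Q_misc
Q_total = 99.0 + 40.7 + 19.1
Q_total = 158.8 kW

158.8


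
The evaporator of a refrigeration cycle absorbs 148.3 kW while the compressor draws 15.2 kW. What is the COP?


COP = Q_evap / W
COP = 148.3 / 15.2
COP = 9.757

9.757


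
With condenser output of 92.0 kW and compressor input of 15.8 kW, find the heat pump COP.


COP_hp = Q_cond / W
COP_hp = 92.0 / 15.8
COP_hp = 5.823

5.823


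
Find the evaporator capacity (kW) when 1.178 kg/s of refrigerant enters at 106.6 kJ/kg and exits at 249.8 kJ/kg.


dh = 249.8 - 106.6 = 143.2 kJ/kg
Q_evap = m_dot * dh = 1.178 * 143.2
Q_evap = 168.69 kW

168.69


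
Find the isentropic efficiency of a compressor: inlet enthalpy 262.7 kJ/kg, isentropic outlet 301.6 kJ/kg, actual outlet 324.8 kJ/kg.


dh_ideal = 301.6 - 262.7 = 38.9 kJ/kg
dh_actual = 324.8 - 262.7 = 62.1 kJ/kg
eta_s = dh_ideal / dh_actual = 38.9 / 62.1
eta_s = 0.6264

0.6264


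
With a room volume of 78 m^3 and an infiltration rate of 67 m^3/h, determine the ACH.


ACH = flow / volume
ACH = 67 / 78
ACH = 0.859

0.859


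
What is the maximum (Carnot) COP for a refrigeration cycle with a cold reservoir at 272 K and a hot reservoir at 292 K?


dT = 292 - 272 = 20 K
COP_carnot = T_cold / dT = 272 / 20
COP_carnot = 13.6

13.6


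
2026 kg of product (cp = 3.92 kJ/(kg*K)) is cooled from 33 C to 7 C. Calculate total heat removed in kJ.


dT = 33 - (7) = 26 K
Q = m * cp * dT = 2026 * 3.92 * 26
Q = 206490 kJ

206490


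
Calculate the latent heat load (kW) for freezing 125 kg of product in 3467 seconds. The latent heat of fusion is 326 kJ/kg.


Q_lat = m * h_fg / t
Q_lat = 125 * 326 / 3467
Q_lat = 11.75 kW

11.75


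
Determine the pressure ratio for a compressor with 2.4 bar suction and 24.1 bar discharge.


PR = P_high / P_low
PR = 24.1 / 2.4
PR = 10.042

10.042


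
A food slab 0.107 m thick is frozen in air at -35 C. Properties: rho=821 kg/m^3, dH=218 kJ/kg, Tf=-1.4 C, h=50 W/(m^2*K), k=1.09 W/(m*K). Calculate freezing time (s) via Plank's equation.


dT = -1.4 - (-35) = 33.6 K
term1 = a/(2h) = 0.107/(2*50) = 0.00107
term2 = a^2/(8k) = 0.107^2/(8*1.09) = 0.001312958716
t = rho*dH*1000/dT * (term1 + term2)
t = 821*218*1000/33.6 * (0.00107 + 0.001312958716)
t = 12693 s

12693


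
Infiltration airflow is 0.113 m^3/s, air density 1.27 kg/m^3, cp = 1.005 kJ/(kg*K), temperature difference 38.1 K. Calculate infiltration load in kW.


Q = V_dot * rho * cp * dT
Q = 0.113 * 1.27 * 1.005 * 38.1
Q = 5.495 kW

5.495


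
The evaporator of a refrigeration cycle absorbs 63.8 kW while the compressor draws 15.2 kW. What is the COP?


COP = Q_evap / W
COP = 63.8 / 15.2
COP = 4.197

4.197


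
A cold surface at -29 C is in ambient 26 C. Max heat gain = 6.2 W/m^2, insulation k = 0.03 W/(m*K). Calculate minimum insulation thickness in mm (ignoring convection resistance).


dT = 26 - (-29) = 55 K
thickness = k * dT / q_max * 1000
thickness = 0.03 * 55 / 6.2 * 1000
thickness = 266.1 mm

266.1


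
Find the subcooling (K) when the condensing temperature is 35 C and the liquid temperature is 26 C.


Subcooling = T_cond - T_liquid
Subcooling = 35 - 26
Subcooling = 9 K

9


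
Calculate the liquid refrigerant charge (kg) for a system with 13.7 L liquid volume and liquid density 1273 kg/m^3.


Charge = V * rho / 1000
Charge = 13.7 * 1273 / 1000
Charge = 17.44 kg

17.44


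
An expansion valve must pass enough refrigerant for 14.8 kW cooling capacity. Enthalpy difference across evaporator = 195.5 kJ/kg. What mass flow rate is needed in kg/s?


m_dot = Q / dh
m_dot = 14.8 / 195.5
m_dot = 0.0757 kg/s

0.0757


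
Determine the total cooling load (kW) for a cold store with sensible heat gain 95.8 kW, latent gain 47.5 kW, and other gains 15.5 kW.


Q_total = Q_s + Q_l + Q_misc
Q_total = 95.8 + 47.5 + 15.5
Q_total = 158.8 kW

158.8


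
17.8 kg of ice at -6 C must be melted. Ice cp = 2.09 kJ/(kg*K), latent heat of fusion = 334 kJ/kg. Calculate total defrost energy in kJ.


Sensible heat = cp * dT = 2.09 * 6 = 12.54 kJ/kg
Total per kg = 12.54 + 334 = 346.54 kJ/kg
Q = m * total = 17.8 * 346.54
Q = 6168.4 kJ

6168.4


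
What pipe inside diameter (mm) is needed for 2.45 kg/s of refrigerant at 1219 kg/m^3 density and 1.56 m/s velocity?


A = m_dot / (rho * v) = 2.45 / (1219 * 1.56) = 0.001288361625 m^2
d = sqrt(4*A/pi) * 1000
d = 40.5 mm

40.5


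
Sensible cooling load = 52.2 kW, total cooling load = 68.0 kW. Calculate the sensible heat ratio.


SHR = Q_sensible / Q_total
SHR = 52.2 / 68.0
SHR = 0.768

0.768


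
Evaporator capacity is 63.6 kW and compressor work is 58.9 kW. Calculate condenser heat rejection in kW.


Q_cond = Q_evap + W
Q_cond = 63.6 + 58.9
Q_cond = 122.5 kW

122.5


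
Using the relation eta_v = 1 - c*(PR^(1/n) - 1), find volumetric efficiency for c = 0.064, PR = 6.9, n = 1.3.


PR^(1/n) = 6.9^(1/1.3) = 4.41843562
eta_v = 1 - 0.064 * (4.41843562 - 1)
eta_v = 0.7812

0.7812


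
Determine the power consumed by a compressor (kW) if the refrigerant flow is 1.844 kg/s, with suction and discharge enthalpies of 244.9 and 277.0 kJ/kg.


dh = 277.0 - 244.9 = 32.1 kJ/kg
W = m_dot * dh = 1.844 * 32.1 = 59.19 kW

59.19


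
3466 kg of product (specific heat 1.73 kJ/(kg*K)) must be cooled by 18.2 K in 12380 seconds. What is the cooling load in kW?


Q = m * cp * dT / t
Q = 3466 * 1.73 * 18.2 / 12380
Q = 8.815 kW

8.815


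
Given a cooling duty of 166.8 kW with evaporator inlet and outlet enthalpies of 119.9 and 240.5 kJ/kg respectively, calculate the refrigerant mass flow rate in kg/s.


dh = 240.5 - 119.9 = 120.6 kJ/kg
m_dot = Q / dh = 166.8 / 120.6 = 1.3831 kg/s

1.3831


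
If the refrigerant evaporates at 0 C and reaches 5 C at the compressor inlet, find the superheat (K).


Superheat = T_suction - T_evap
Superheat = 5 - (0)
Superheat = 5 K

5


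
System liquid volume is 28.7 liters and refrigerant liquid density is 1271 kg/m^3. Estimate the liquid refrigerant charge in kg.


Charge = V * rho / 1000
Charge = 28.7 * 1271 / 1000
Charge = 36.48 kg

36.48


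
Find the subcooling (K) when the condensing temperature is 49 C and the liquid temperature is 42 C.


Subcooling = T_cond - T_liquid
Subcooling = 49 - 42
Subcooling = 7 K

7


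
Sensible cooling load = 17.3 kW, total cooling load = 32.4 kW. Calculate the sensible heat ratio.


SHR = Q_sensible / Q_total
SHR = 17.3 / 32.4
SHR = 0.534

0.534


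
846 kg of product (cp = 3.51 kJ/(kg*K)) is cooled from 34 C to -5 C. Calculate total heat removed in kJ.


dT = 34 - (-5) = 39 K
Q = m * cp * dT = 846 * 3.51 * 39
Q = 115809 kJ

115809


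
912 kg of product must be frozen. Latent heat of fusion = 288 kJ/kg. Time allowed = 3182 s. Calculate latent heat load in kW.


Q_lat = m * h_fg / t
Q_lat = 912 * 288 / 3182
Q_lat = 82.54 kW

82.54


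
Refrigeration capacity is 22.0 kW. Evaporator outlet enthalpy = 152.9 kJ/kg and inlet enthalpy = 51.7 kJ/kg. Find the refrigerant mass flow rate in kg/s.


dh = 152.9 - 51.7 = 101.2 kJ/kg
m_dot = Q / dh = 22.0 / 101.2 = 0.2174 kg/s

0.2174


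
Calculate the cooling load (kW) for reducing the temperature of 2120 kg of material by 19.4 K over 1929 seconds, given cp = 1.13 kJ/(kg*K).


Q = m * cp * dT / t
Q = 2120 * 1.13 * 19.4 / 1929
Q = 24.093 kW

24.093


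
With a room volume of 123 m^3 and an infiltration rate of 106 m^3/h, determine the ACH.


ACH = flow / volume
ACH = 106 / 123
ACH = 0.862

0.862


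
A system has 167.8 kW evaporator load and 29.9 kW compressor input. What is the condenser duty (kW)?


Q_cond = Q_evap + W
Q_cond = 167.8 + 29.9
Q_cond = 197.7 kW

197.7


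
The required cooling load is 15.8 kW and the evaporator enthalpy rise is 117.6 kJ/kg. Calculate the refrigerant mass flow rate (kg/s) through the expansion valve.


m_dot = Q / dh
m_dot = 15.8 / 117.6
m_dot = 0.1344 kg/s

0.1344


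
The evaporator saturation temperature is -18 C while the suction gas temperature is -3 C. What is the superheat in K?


Superheat = T_suction - T_evap
Superheat = -3 - (-18)
Superheat = 15 K

15


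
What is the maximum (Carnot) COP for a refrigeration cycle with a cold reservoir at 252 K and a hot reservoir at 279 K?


dT = 279 - 252 = 27 K
COP_carnot = T_cold / dT = 252 / 27
COP_carnot = 9.333

9.333


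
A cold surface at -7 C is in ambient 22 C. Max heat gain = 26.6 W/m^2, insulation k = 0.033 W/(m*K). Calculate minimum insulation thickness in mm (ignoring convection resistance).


dT = 22 - (-7) = 29 K
thickness = k * dT / q_max * 1000
thickness = 0.033 * 29 / 26.6 * 1000
thickness = 36.0 mm

36.0


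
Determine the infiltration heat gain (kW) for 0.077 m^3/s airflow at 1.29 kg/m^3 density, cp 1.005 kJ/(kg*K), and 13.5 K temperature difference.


Q = V_dot * rho * cp * dT
Q = 0.077 * 1.29 * 1.005 * 13.5
Q = 1.348 kW

1.348


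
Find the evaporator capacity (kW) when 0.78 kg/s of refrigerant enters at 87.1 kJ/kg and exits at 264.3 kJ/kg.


dh = 264.3 - 87.1 = 177.2 kJ/kg
Q_evap = m_dot * dh = 0.78 * 177.2
Q_evap = 138.22 kW

138.22


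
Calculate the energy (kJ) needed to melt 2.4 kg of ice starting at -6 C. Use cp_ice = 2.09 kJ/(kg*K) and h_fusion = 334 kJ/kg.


Sensible heat = cp * dT = 2.09 * 6 = 12.54 kJ/kg
Total per kg = 12.54 + 334 = 346.54 kJ/kg
Q = m * total = 2.4 * 346.54
Q = 831.7 kJ

831.7


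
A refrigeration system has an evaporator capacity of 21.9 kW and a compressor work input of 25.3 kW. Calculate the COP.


COP = Q_evap / W
COP = 21.9 / 25.3
COP = 0.866

0.866


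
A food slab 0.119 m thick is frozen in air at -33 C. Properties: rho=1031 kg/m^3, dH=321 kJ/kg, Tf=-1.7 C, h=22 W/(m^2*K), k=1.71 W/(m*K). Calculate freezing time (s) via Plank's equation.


dT = -1.7 - (-33) = 31.3 K
term1 = a/(2h) = 0.119/(2*22) = 0.002704545455
term2 = a^2/(8k) = 0.119^2/(8*1.71) = 0.001035160819
t = rho*dH*1000/dT * (term1 + term2)
t = 1031*321*1000/31.3 * (0.002704545455 + 0.001035160819)
t = 39542 s

39542


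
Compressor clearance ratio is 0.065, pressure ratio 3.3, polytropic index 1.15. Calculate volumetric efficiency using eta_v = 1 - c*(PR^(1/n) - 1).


PR^(1/n) = 3.3^(1/1.15) = 2.82411051
eta_v = 1 - 0.065 * (2.82411051 - 1)
eta_v = 0.8814

0.8814


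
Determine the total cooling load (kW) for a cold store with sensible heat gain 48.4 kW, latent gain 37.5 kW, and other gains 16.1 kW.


Q_total = Q_s + Q_l + Q_misc
Q_total = 48.4 + 37.5 + 16.1
Q_total = 102.0 kW

102.0
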